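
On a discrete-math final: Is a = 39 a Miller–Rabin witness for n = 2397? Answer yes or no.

n − 1 = 2396 = 2^2 · 599, so s = 2 and d = 599.
x_0 = 39^599 mod 2397 = 180.
x_0 is neither 1 nor 2396, so continue squaring.
x_1 = 180^2 mod 2397 = 1239.
Reached i = s−1 = 1 without hitting −1: 39 is a Miller–Rabin witness and 2397 is composite.

yes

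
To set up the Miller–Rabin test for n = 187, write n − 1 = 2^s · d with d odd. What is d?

93

Halving: 186 → 93; 93 is odd.
So 186 = 2^1 · 93.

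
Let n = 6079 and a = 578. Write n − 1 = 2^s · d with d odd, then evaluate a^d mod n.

1

n − 1 = 6078 = 2^1 · 3039, so s = 1 and d = 3039.
By repeated squaring, 578^3039 ≡ 1 (mod 6079).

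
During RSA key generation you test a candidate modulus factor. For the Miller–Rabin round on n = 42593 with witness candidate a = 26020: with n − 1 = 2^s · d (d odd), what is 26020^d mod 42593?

3100

n − 1 = 42592 = 2^5 · 1331, so s = 5 and d = 1331.
Repeated squaring mod 42593: 26020^1 ≡ 26020, 26020^2 ≡ 24665, 26020^4 ≡ 6406, 26020^8 ≡ 19777, 26020^16 ≡ 40803, 26020^32 ≡ 9625, 26020^64 ≡ 850, 26020^128 ≡ 41012, 26020^256 ≡ 29167, 26020^512 ≡ 3900, 26020^1024 ≡ 4299.
1331 = 1024 + 256 + 32 + 16 + 2 + 1, so 26020^1331 ≡ 4299·29167·9625·40803·24665·26020 ≡ 3100 (mod 42593).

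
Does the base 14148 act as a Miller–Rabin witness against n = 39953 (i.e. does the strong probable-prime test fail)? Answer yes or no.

no

n − 1 = 39952 = 2^4 · 2497, so s = 4 and d = 2497.
Repeated squaring mod 39953: 14148^1 ≡ 14148, 14148^2 ≡ 1374, 14148^4 ≡ 10085, 14148^8 ≡ 26840, 14148^16 ≡ 33010, 14148^32 ≡ 21931, 14148^64 ≡ 14547, 14148^128 ≡ 24121, 14148^256 ≡ 27055, 14148^512 ≡ 34065, 14148^1024 ≡ 29293, 14148^2048 ≡ 9268.
2497 = 2048 + 256 + 128 + 64 + 1, so 14148^2497 ≡ 9268·27055·24121·14547·14148 ≡ 612 (mod 39953).
x_0 = 14148^2497 mod 39953 = 612.
x_0 is neither 1 nor 39952, so continue squaring.
x_1 = 612^2 mod 39953 = 14967.
x_2 = 14967^2 mod 39953 = 34571.
x_3 = 34571^2 mod 39953 = 39952.
x_3 ≡ −1, so 14148 is not a witness.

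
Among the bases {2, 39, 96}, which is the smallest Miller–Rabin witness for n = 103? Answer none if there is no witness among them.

none

n − 1 = 102 = 2^1 · 51, so s = 1 and d = 51.
Base 2: x_0 = 2^51 mod 103 = 1. x_0 = 1, so 2 is not a witness.
Base 39: x_0 = 39^51 mod 103 = 102. x_0 = 102 ≡ −1, so 39 is not a witness.
Base 96: x_0 = 96^51 mod 103 = 102. x_0 = 102 ≡ −1, so 96 is not a witness.
No listed base is a witness for 103.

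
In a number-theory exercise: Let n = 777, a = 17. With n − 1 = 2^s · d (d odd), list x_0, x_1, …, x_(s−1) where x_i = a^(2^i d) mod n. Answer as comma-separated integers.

n − 1 = 776 = 2^3 · 97, so s = 3 and d = 97.
x_0 = 17^97 mod 777 = 59.
x_1 = 59^2 mod 777 = 373.
x_2 = 373^2 mod 777 = 46.

59, 373, 46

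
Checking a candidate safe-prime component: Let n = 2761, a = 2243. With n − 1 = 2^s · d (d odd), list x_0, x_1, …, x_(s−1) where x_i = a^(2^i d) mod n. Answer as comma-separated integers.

32, 1024, 2157

n − 1 = 2760 = 2^3 · 345, so s = 3 and d = 345.
x_0 = 2243^345 mod 2761 = 32.
x_1 = 32^2 mod 2761 = 1024.
x_2 = 1024^2 mod 2761 = 2157.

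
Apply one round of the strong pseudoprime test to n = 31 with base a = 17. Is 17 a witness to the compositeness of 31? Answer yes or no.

n − 1 = 30 = 2^1 · 15, so s = 1 and d = 15.
By repeated squaring, 17^15 ≡ 30 (mod 31).
x_0 = 17^15 mod 31 = 30.
x_0 = 30 ≡ −1, so 17 is not a witness.

no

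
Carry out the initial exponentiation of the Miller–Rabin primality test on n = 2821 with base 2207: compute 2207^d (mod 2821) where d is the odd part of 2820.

n − 1 = 2820 = 2^2 · 705, so s = 2 and d = 705.
2207^705 mod 2821 = 1611.

1611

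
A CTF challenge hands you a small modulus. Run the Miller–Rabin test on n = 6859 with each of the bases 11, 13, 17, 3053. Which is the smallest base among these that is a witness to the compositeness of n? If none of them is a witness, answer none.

n − 1 = 6858 = 2^1 · 3429, so s = 1 and d = 3429.
Base 11: x_0 = 11^3429 mod 6859 = 2186. x_0 ∉ {1, 6858} and s = 1, so 11 is a Miller–Rabin witness and 6859 is composite.
Base 13: x_0 = 13^3429 mod 6859 = 1994. x_0 ∉ {1, 6858} and s = 1, so 13 is a Miller–Rabin witness and 6859 is composite.
Base 17: x_0 = 17^3429 mod 6859 = 4276. x_0 ∉ {1, 6858} and s = 1, so 17 is a Miller–Rabin witness and 6859 is composite.
Base 3053: x_0 = 3053^3429 mod 6859 = 56. x_0 ∉ {1, 6858} and s = 1, so 3053 is a Miller–Rabin witness and 6859 is composite.
The smallest witness among the given bases is 11.

11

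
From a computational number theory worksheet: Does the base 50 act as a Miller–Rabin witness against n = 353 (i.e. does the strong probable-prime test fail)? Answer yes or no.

n − 1 = 352 = 2^5 · 11, so s = 5 and d = 11.
x_0 = 50^11 mod 353 = 317.
x_0 is neither 1 nor 352, so continue squaring.
x_1 = 317^2 mod 353 = 237.
x_2 = 237^2 mod 353 = 42.
x_3 = 42^2 mod 353 = 352.
x_3 ≡ −1, so 50 is not a witness.

no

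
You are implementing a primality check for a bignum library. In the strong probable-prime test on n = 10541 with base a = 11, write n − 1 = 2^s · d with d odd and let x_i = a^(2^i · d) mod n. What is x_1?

8453

n − 1 = 10540 = 2^2 · 2635, so s = 2 and d = 2635.
x_0 = 11^2635 mod 10541 = 9990.
x_1 = 9990^2 mod 10541 = 8453.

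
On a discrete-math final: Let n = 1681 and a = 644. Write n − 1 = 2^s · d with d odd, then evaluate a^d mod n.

n − 1 = 1680 = 2^4 · 105, so s = 4 and d = 105.
By repeated squaring, 644^105 ≡ 905 (mod 1681).

905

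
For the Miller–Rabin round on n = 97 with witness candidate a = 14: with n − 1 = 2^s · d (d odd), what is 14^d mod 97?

n − 1 = 96 = 2^5 · 3, so s = 5 and d = 3.
14^3 mod 97 = 28.

28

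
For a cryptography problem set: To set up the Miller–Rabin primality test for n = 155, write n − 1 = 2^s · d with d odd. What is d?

77

Halving: 154 → 77; 77 is odd.
So 154 = 2^1 · 77.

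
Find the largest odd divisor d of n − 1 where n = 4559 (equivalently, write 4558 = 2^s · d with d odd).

Halving: 4558 → 2279; 2279 is odd.
So 4558 = 2^1 · 2279.

2279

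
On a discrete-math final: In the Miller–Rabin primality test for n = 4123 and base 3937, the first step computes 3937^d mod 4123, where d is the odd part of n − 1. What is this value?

n − 1 = 4122 = 2^1 · 2061, so s = 1 and d = 2061.
Repeated squaring mod 4123: 3937^1 ≡ 3937, 3937^2 ≡ 1612, 3937^4 ≡ 1054, 3937^8 ≡ 1829, 3937^16 ≡ 1488, 3937^32 ≡ 93, 3937^64 ≡ 403, 3937^128 ≡ 1612, 3937^256 ≡ 1054, 3937^512 ≡ 1829, 3937^1024 ≡ 1488, 3937^2048 ≡ 93.
2061 = 2048 + 8 + 4 + 1, so 3937^2061 ≡ 93·1829·1054·3937 ≡ 2015 (mod 4123).

2015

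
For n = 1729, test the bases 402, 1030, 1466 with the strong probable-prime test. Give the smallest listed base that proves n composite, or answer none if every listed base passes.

none

n − 1 = 1728 = 2^6 · 27, so s = 6 and d = 27.
Base 402: x_0 = 402^27 mod 1729 = 1728. x_0 = 1728 ≡ −1, so 402 is not a witness.
Base 1030: x_0 = 1030^27 mod 1729 = 1. x_0 = 1, so 1030 is not a witness.
Base 1466: x_0 = 1466^27 mod 1729 = 1728. x_0 = 1728 ≡ −1, so 1466 is not a witness.
No listed base is a witness for 1729.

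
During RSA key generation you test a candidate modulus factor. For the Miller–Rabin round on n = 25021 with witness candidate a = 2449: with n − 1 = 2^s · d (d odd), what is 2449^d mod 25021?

14200

n − 1 = 25020 = 2^2 · 6255, so s = 2 and d = 6255.
2449^6255 mod 25021 = 14200.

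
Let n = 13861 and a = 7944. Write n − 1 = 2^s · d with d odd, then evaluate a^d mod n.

n − 1 = 13860 = 2^2 · 3465, so s = 2 and d = 3465.
Repeated squaring mod 13861: 7944^1 ≡ 7944, 7944^2 ≡ 11864, 7944^4 ≡ 9902, 7944^8 ≡ 10751, 7944^16 ≡ 10983, 7944^32 ≡ 7867, 7944^64 ≡ 324, 7944^128 ≡ 7949, 7944^256 ≡ 8163, 7944^512 ≡ 4742, 7944^1024 ≡ 4022, 7944^2048 ≡ 697.
3465 = 2048 + 1024 + 256 + 128 + 8 + 1, so 7944^3465 ≡ 697·4022·8163·7949·10751·7944 ≡ 13099 (mod 13861).

13099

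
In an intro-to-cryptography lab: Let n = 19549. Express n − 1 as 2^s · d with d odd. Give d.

Halving: 19548 → 9774 → 4887; 4887 is odd.
So 19548 = 2^2 · 4887.

4887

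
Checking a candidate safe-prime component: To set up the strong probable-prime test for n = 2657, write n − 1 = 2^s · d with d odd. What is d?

83

Halving: 2656 → 1328 → 664 → 332 → 166 → 83; 83 is odd.
So 2656 = 2^5 · 83.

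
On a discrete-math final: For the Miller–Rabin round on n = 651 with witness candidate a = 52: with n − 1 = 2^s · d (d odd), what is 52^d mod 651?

367

n − 1 = 650 = 2^1 · 325, so s = 1 and d = 325.
52^325 mod 651 = 367.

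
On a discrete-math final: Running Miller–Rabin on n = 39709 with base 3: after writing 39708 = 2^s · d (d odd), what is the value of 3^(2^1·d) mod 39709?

n − 1 = 39708 = 2^2 · 9927, so s = 2 and d = 9927.
x_0 = 3^9927 mod 39709 = 39708.
x_1 = 39708^2 mod 39709 = 1.

1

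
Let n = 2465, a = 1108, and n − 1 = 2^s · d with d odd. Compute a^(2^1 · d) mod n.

59

n − 1 = 2464 = 2^5 · 77, so s = 5 and d = 77.
Repeated squaring mod 2465: 1108^1 ≡ 1108, 1108^2 ≡ 94, 1108^4 ≡ 1441, 1108^8 ≡ 951, 1108^16 ≡ 2211, 1108^32 ≡ 426, 1108^64 ≡ 1531.
77 = 64 + 8 + 4 + 1, so 1108^77 ≡ 1531·951·1441·1108 ≡ 318 (mod 2465).
x_0 = 318.
x_1 = 318^2 mod 2465 = 59.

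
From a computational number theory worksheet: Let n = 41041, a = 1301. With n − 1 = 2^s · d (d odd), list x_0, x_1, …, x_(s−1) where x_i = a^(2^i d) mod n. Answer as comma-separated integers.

24597, 27028, 24025, 1

n − 1 = 41040 = 2^4 · 2565, so s = 4 and d = 2565.
x_0 = 1301^2565 mod 41041 = 24597.
x_1 = 24597^2 mod 41041 = 27028.
x_2 = 27028^2 mod 41041 = 24025.
x_3 = 24025^2 mod 41041 = 1.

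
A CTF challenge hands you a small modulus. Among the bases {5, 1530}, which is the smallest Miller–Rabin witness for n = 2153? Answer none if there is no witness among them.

n − 1 = 2152 = 2^3 · 269, so s = 3 and d = 269.
Base 5: x_0 = 5^269 mod 2153 = 1907. x_0 is neither 1 nor 2152, so continue squaring. x_1 = 1907^2 mod 2153 = 232. x_2 = 232^2 mod 2153 = 2152. x_2 ≡ −1, so 5 is not a witness.
Base 1530: x_0 = 1530^269 mod 2153 = 1921. x_0 is neither 1 nor 2152, so continue squaring. x_1 = 1921^2 mod 2153 = 2152. x_1 ≡ −1, so 1530 is not a witness.
No listed base is a witness for 2153.

none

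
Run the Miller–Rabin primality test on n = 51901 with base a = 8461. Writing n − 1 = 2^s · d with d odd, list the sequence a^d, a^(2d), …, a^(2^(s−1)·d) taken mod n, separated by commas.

39212, 13819

n − 1 = 51900 = 2^2 · 12975, so s = 2 and d = 12975.
x_0 = 8461^12975 mod 51901 = 39212.
x_1 = 39212^2 mod 51901 = 13819.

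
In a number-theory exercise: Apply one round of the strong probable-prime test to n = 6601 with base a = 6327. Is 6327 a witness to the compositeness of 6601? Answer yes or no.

n − 1 = 6600 = 2^3 · 825, so s = 3 and d = 825.
x_0 = 6327^825 mod 6601 = 3037.
x_0 is neither 1 nor 6600, so continue squaring.
x_1 = 3037^2 mod 6601 = 1772.
x_2 = 1772^2 mod 6601 = 4509.
Reached i = s−1 = 2 without hitting −1: 6327 is a Miller–Rabin witness and 6601 is composite.

yes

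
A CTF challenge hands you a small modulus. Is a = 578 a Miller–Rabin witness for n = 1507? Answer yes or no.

n − 1 = 1506 = 2^1 · 753, so s = 1 and d = 753.
x_0 = 578^753 mod 1507 = 447.
x_0 ∉ {1, 1506} and s = 1, so 578 is a Miller–Rabin witness and 1507 is composite.

yes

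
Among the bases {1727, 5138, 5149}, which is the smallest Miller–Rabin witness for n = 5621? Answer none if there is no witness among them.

n − 1 = 5620 = 2^2 · 1405, so s = 2 and d = 1405.
Base 1727: x_0 = 1727^1405 mod 5621 = 1727. x_0 is neither 1 nor 5620, so continue squaring. x_1 = 1727^2 mod 5621 = 3399. Reached i = s−1 = 1 without hitting −1: 1727 is a Miller–Rabin witness and 5621 is composite.
Base 5138: x_0 = 5138^1405 mod 5621 = 4060. x_0 is neither 1 nor 5620, so continue squaring. x_1 = 4060^2 mod 5621 = 2828. Reached i = s−1 = 1 without hitting −1: 5138 is a Miller–Rabin witness and 5621 is composite.
Base 5149: x_0 = 5149^1405 mod 5621 = 837. x_0 is neither 1 nor 5620, so continue squaring. x_1 = 837^2 mod 5621 = 3565. Reached i = s−1 = 1 without hitting −1: 5149 is a Miller–Rabin witness and 5621 is composite.
The smallest witness among the given bases is 1727.

1727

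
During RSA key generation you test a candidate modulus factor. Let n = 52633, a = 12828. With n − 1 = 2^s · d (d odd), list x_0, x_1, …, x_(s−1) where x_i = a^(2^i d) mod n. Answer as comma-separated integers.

15863, 49029, 41098

n − 1 = 52632 = 2^3 · 6579, so s = 3 and d = 6579.
x_0 = 12828^6579 mod 52633 = 15863.
x_1 = 15863^2 mod 52633 = 49029.
x_2 = 49029^2 mod 52633 = 41098.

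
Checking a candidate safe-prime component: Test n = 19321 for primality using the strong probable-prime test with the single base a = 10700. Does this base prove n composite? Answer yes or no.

yes

n − 1 = 19320 = 2^3 · 2415, so s = 3 and d = 2415.
x_0 = 10700^2415 mod 19321 = 4449.
x_0 is neither 1 nor 19320, so continue squaring.
x_1 = 4449^2 mod 19321 = 8897.
x_2 = 8897^2 mod 19321 = 17793.
Reached i = s−1 = 2 without hitting −1: 10700 is a Miller–Rabin witness and 19321 is composite.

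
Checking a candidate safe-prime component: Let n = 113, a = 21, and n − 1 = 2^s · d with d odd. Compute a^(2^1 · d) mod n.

18

n − 1 = 112 = 2^4 · 7, so s = 4 and d = 7.
x_0 = 21^7 mod 113 = 73.
x_1 = 73^2 mod 113 = 18.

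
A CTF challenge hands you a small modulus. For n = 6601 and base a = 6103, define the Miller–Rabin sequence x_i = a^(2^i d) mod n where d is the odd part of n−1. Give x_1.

2738

n − 1 = 6600 = 2^3 · 825, so s = 3 and d = 825.
Repeated squaring mod 6601: 6103^1 ≡ 6103, 6103^2 ≡ 3767, 6103^4 ≡ 4740, 6103^8 ≡ 4397, 6103^16 ≡ 5881, 6103^32 ≡ 3522, 6103^64 ≡ 1205, 6103^128 ≡ 6406, 6103^256 ≡ 5020, 6103^512 ≡ 4383.
825 = 512 + 256 + 32 + 16 + 8 + 1, so 6103^825 ≡ 4383·5020·3522·5881·4397·6103 ≡ 1749 (mod 6601).
x_0 = 1749.
x_1 = 1749^2 mod 6601 = 2738.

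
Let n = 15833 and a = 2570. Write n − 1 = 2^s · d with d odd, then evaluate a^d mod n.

n − 1 = 15832 = 2^3 · 1979, so s = 3 and d = 1979.
Repeated squaring mod 15833: 2570^1 ≡ 2570, 2570^2 ≡ 2539, 2570^4 ≡ 2490, 2570^8 ≡ 9397, 2570^16 ≡ 2968, 2570^32 ≡ 5876, 2570^64 ≡ 11436, 2570^128 ≡ 1516, 2570^256 ≡ 2471, 2570^512 ≡ 10136, 2570^1024 ≡ 13992.
1979 = 1024 + 512 + 256 + 128 + 32 + 16 + 8 + 2 + 1, so 2570^1979 ≡ 13992·10136·2471·1516·5876·2968·9397·2539·2570 ≡ 3616 (mod 15833).

3616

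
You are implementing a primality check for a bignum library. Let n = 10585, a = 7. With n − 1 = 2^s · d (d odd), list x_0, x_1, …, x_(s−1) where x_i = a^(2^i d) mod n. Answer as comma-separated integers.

5453, 1944, 291

n − 1 = 10584 = 2^3 · 1323, so s = 3 and d = 1323.
x_0 = 7^1323 mod 10585 = 5453.
x_1 = 5453^2 mod 10585 = 1944.
x_2 = 1944^2 mod 10585 = 291.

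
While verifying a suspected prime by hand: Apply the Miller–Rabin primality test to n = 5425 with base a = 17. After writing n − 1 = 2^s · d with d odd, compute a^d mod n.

678

n − 1 = 5424 = 2^4 · 339, so s = 4 and d = 339.
17^339 mod 5425 = 678.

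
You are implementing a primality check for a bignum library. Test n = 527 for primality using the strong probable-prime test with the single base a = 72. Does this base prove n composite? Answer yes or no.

n − 1 = 526 = 2^1 · 263, so s = 1 and d = 263.
x_0 = 72^263 mod 527 = 200.
x_0 ∉ {1, 526} and s = 1, so 72 is a Miller–Rabin witness and 527 is composite.

yes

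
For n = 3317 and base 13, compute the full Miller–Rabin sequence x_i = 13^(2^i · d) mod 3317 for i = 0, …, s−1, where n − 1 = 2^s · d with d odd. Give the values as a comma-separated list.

1230, 348

n − 1 = 3316 = 2^2 · 829, so s = 2 and d = 829.
x_0 = 13^829 mod 3317 = 1230.
x_1 = 1230^2 mod 3317 = 348.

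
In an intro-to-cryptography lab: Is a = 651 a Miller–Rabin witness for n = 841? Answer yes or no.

no

n − 1 = 840 = 2^3 · 105, so s = 3 and d = 105.
x_0 = 651^105 mod 841 = 840.
x_0 = 840 ≡ −1, so 651 is not a witness.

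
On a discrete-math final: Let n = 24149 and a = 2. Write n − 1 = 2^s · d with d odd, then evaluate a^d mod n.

7785

n − 1 = 24148 = 2^2 · 6037, so s = 2 and d = 6037.
By repeated squaring, 2^6037 ≡ 7785 (mod 24149).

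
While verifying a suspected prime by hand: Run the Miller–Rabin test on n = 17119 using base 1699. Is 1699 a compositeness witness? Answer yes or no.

n − 1 = 17118 = 2^1 · 8559, so s = 1 and d = 8559.
x_0 = 1699^8559 mod 17119 = 15180.
x_0 ∉ {1, 17118} and s = 1, so 1699 is a Miller–Rabin witness and 17119 is composite.

yes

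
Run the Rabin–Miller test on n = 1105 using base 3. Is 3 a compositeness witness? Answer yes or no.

n − 1 = 1104 = 2^4 · 69, so s = 4 and d = 69.
x_0 = 3^69 mod 1105 = 1093.
x_0 is neither 1 nor 1104, so continue squaring.
x_1 = 1093^2 mod 1105 = 144.
x_2 = 144^2 mod 1105 = 846.
x_3 = 846^2 mod 1105 = 781.
Reached i = s−1 = 3 without hitting −1: 3 is a Miller–Rabin witness and 1105 is composite.

yes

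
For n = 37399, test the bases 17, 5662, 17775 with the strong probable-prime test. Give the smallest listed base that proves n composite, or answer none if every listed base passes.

n − 1 = 37398 = 2^1 · 18699, so s = 1 and d = 18699.
Base 17: x_0 = 17^18699 mod 37399 = 18705. x_0 ∉ {1, 37398} and s = 1, so 17 is a Miller–Rabin witness and 37399 is composite.
Base 5662: x_0 = 5662^18699 mod 37399 = 15347. x_0 ∉ {1, 37398} and s = 1, so 5662 is a Miller–Rabin witness and 37399 is composite.
Base 17775: x_0 = 17775^18699 mod 37399 = 6363. x_0 ∉ {1, 37398} and s = 1, so 17775 is a Miller–Rabin witness and 37399 is composite.
The smallest witness among the given bases is 17.

17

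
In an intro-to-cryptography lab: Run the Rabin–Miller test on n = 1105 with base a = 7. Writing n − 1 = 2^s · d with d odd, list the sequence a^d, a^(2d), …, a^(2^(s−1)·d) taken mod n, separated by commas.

827, 1039, 1041, 781

n − 1 = 1104 = 2^4 · 69, so s = 4 and d = 69.
x_0 = 7^69 mod 1105 = 827.
x_1 = 827^2 mod 1105 = 1039.
x_2 = 1039^2 mod 1105 = 1041.
x_3 = 1041^2 mod 1105 = 781.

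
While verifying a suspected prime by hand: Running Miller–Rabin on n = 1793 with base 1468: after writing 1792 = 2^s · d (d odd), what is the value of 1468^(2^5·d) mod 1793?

n − 1 = 1792 = 2^8 · 7, so s = 8 and d = 7.
Repeated squaring mod 1793: 1468^1 ≡ 1468, 1468^2 ≡ 1631, 1468^4 ≡ 1142.
7 = 4 + 2 + 1, so 1468^7 ≡ 1142·1631·1468 ≡ 1631 (mod 1793).
x_0 = 1631.
x_1 = 1631^2 mod 1793 = 1142.
x_2 = 1142^2 mod 1793 = 653.
x_3 = 653^2 mod 1793 = 1468.
x_4 = 1468^2 mod 1793 = 1631.
x_5 = 1631^2 mod 1793 = 1142.

1142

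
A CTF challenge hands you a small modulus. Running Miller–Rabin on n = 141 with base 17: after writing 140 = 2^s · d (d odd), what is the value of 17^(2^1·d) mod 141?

n − 1 = 140 = 2^2 · 35, so s = 2 and d = 35.
Repeated squaring mod 141: 17^1 ≡ 17, 17^2 ≡ 7, 17^4 ≡ 49, 17^8 ≡ 4, 17^16 ≡ 16, 17^32 ≡ 115.
35 = 32 + 2 + 1, so 17^35 ≡ 115·7·17 ≡ 8 (mod 141).
x_0 = 8.
x_1 = 8^2 mod 141 = 64.

64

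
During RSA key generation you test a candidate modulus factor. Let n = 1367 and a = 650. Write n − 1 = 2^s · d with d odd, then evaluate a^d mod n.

1366

n − 1 = 1366 = 2^1 · 683, so s = 1 and d = 683.
Repeated squaring mod 1367: 650^1 ≡ 650, 650^2 ≡ 97, 650^4 ≡ 1207, 650^8 ≡ 994, 650^16 ≡ 1062, 650^32 ≡ 69, 650^64 ≡ 660, 650^128 ≡ 894, 650^256 ≡ 908, 650^512 ≡ 163.
683 = 512 + 128 + 32 + 8 + 2 + 1, so 650^683 ≡ 163·894·69·994·97·650 ≡ 1366 (mod 1367).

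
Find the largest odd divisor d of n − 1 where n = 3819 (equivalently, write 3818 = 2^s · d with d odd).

1909

Halving: 3818 → 1909; 1909 is odd.
So 3818 = 2^1 · 1909.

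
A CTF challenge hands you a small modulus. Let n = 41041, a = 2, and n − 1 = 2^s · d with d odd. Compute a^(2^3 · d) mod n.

n − 1 = 41040 = 2^4 · 2565, so s = 4 and d = 2565.
x_0 = 2^2565 mod 41041 = 27994.
x_1 = 27994^2 mod 41041 = 27182.
x_2 = 27182^2 mod 41041 = 1.
x_3 = 1^2 mod 41041 = 1.

1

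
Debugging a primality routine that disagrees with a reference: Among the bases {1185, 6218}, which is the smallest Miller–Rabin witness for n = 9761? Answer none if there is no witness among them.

n − 1 = 9760 = 2^5 · 305, so s = 5 and d = 305.
Base 1185: x_0 = 1185^305 mod 9761 = 5733. x_0 is neither 1 nor 9760, so continue squaring. x_1 = 5733^2 mod 9761 = 2002. x_2 = 2002^2 mod 9761 = 5994. x_3 = 5994^2 mod 9761 = 7556. x_4 = 7556^2 mod 9761 = 1047. Reached i = s−1 = 4 without hitting −1: 1185 is a Miller–Rabin witness and 9761 is composite.
Base 6218: x_0 = 6218^305 mod 9761 = 535. x_0 is neither 1 nor 9760, so continue squaring. x_1 = 535^2 mod 9761 = 3156. x_2 = 3156^2 mod 9761 = 4116. x_3 = 4116^2 mod 9761 = 6121. x_4 = 6121^2 mod 9761 = 3923. Reached i = s−1 = 4 without hitting −1: 6218 is a Miller–Rabin witness and 9761 is composite.
The smallest witness among the given bases is 1185.

1185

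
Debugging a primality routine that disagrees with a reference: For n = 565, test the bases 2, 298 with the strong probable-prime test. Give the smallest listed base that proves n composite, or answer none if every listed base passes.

2

n − 1 = 564 = 2^2 · 141, so s = 2 and d = 141.
Base 2: x_0 = 2^141 mod 565 = 2. x_0 is neither 1 nor 564, so continue squaring. x_1 = 2^2 mod 565 = 4. Reached i = s−1 = 1 without hitting −1: 2 is a Miller–Rabin witness and 565 is composite.
Base 298: x_0 = 298^141 mod 565 = 493. x_0 is neither 1 nor 564, so continue squaring. x_1 = 493^2 mod 565 = 99. Reached i = s−1 = 1 without hitting −1: 298 is a Miller–Rabin witness and 565 is composite.
The smallest witness among the given bases is 2.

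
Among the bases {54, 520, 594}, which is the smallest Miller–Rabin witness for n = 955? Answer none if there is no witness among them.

54

n − 1 = 954 = 2^1 · 477, so s = 1 and d = 477.
Base 54: x_0 = 54^477 mod 955 = 624. x_0 ∉ {1, 954} and s = 1, so 54 is a Miller–Rabin witness and 955 is composite.
Base 520: x_0 = 520^477 mod 955 = 135. x_0 ∉ {1, 954} and s = 1, so 520 is a Miller–Rabin witness and 955 is composite.
Base 594: x_0 = 594^477 mod 955 = 514. x_0 ∉ {1, 954} and s = 1, so 594 is a Miller–Rabin witness and 955 is composite.
The smallest witness among the given bases is 54.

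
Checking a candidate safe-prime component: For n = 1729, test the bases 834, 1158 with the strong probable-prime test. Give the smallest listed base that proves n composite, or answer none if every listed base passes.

834

n − 1 = 1728 = 2^6 · 27, so s = 6 and d = 27.
Base 834: x_0 = 834^27 mod 1729 = 1464. x_0 is neither 1 nor 1728, so continue squaring. x_1 = 1464^2 mod 1729 = 1065. x_2 = 1065^2 mod 1729 = 1. x_2 = 1 but x_1 ≠ ±1, a nontrivial square root of 1 — 834 is a witness and 1729 is composite.
Base 1158: x_0 = 1158^27 mod 1729 = 664. x_0 is neither 1 nor 1728, so continue squaring. x_1 = 664^2 mod 1729 = 1. x_1 = 1 but x_0 ≠ ±1, a nontrivial square root of 1 — 1158 is a witness and 1729 is composite.
The smallest witness among the given bases is 834.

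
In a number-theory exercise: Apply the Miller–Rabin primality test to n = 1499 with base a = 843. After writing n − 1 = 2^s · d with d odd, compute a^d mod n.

1498

n − 1 = 1498 = 2^1 · 749, so s = 1 and d = 749.
By repeated squaring, 843^749 ≡ 1498 (mod 1499).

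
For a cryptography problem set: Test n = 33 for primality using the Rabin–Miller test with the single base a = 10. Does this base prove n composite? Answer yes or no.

yes

n − 1 = 32 = 2^5 · 1, so s = 5 and d = 1.
x_0 = 10^1 mod 33 = 10.
x_0 is neither 1 nor 32, so continue squaring.
x_1 = 10^2 mod 33 = 1.
x_1 = 1 but x_0 ≠ ±1, a nontrivial square root of 1 — 10 is a witness and 33 is composite.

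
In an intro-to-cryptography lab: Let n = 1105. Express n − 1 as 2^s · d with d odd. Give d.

Halving: 1104 → 552 → 276 → 138 → 69; 69 is odd.
So 1104 = 2^4 · 69.

69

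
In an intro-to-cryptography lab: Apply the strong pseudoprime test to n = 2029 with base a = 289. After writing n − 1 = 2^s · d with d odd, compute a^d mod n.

2028

n − 1 = 2028 = 2^2 · 507, so s = 2 and d = 507.
Repeated squaring mod 2029: 289^1 ≡ 289, 289^2 ≡ 332, 289^4 ≡ 658, 289^8 ≡ 787, 289^16 ≡ 524, 289^32 ≡ 661, 289^64 ≡ 686, 289^128 ≡ 1897, 289^256 ≡ 1192.
507 = 256 + 128 + 64 + 32 + 16 + 8 + 2 + 1, so 289^507 ≡ 1192·1897·686·661·524·787·332·289 ≡ 2028 (mod 2029).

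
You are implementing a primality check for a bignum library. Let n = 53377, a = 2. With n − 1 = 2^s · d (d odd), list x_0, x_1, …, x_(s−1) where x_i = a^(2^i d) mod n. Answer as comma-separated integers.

44402, 4732, 26861, 16412, 13402, 53376, 1

n − 1 = 53376 = 2^7 · 417, so s = 7 and d = 417.
x_0 = 2^417 mod 53377 = 44402.
x_1 = 44402^2 mod 53377 = 4732.
x_2 = 4732^2 mod 53377 = 26861.
x_3 = 26861^2 mod 53377 = 16412.
x_4 = 16412^2 mod 53377 = 13402.
x_5 = 13402^2 mod 53377 = 53376.
x_6 = 53376^2 mod 53377 = 1.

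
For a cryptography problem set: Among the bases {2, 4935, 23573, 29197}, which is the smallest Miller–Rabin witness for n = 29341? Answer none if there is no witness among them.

none

n − 1 = 29340 = 2^2 · 7335, so s = 2 and d = 7335.
Base 2: x_0 = 2^7335 mod 29341 = 26424. x_0 is neither 1 nor 29340, so continue squaring. x_1 = 26424^2 mod 29341 = 29340. x_1 ≡ −1, so 2 is not a witness.
Base 4935: x_0 = 4935^7335 mod 29341 = 21910. x_0 is neither 1 nor 29340, so continue squaring. x_1 = 21910^2 mod 29341 = 29340. x_1 ≡ −1, so 4935 is not a witness.
Base 23573: x_0 = 23573^7335 mod 29341 = 29340. x_0 = 29340 ≡ −1, so 23573 is not a witness.
Base 29197: x_0 = 29197^7335 mod 29341 = 29340. x_0 = 29340 ≡ −1, so 29197 is not a witness.
No listed base is a witness for 29341.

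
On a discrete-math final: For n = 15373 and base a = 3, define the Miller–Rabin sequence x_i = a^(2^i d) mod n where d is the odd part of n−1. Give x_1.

n − 1 = 15372 = 2^2 · 3843, so s = 2 and d = 3843.
x_0 = 3^3843 mod 15373 = 1.
x_1 = 1^2 mod 15373 = 1.

1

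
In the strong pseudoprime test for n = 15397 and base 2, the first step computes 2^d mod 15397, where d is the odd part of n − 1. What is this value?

14107

n − 1 = 15396 = 2^2 · 3849, so s = 2 and d = 3849.
2^3849 mod 15397 = 14107.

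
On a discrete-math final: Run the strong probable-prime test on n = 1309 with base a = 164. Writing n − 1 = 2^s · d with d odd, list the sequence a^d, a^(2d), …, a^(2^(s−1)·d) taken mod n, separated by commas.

615, 1233

n − 1 = 1308 = 2^2 · 327, so s = 2 and d = 327.
x_0 = 164^327 mod 1309 = 615.
x_1 = 615^2 mod 1309 = 1233.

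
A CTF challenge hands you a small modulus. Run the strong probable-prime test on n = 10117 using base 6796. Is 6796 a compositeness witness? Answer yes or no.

n − 1 = 10116 = 2^2 · 2529, so s = 2 and d = 2529.
Repeated squaring mod 10117: 6796^1 ≡ 6796, 6796^2 ≡ 1511, 6796^4 ≡ 6796, 6796^8 ≡ 1511, 6796^16 ≡ 6796, 6796^32 ≡ 1511, 6796^64 ≡ 6796, 6796^128 ≡ 1511, 6796^256 ≡ 6796, 6796^512 ≡ 1511, 6796^1024 ≡ 6796, 6796^2048 ≡ 1511.
2529 = 2048 + 256 + 128 + 64 + 32 + 1, so 6796^2529 ≡ 1511·6796·1511·6796·1511·6796 ≡ 1 (mod 10117).
x_0 = 6796^2529 mod 10117 = 1.
x_0 = 1, so 6796 is not a witness.

no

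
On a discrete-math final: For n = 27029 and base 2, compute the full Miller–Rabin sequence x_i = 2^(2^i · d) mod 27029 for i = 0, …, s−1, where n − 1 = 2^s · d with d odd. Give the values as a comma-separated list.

n − 1 = 27028 = 2^2 · 6757, so s = 2 and d = 6757.
x_0 = 2^6757 mod 27029 = 17191.
x_1 = 17191^2 mod 27029 = 22424.

17191, 22424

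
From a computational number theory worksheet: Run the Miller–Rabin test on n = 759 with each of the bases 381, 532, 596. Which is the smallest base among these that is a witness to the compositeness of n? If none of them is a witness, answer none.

n − 1 = 758 = 2^1 · 379, so s = 1 and d = 379.
Base 381: x_0 = 381^379 mod 759 = 96. x_0 ∉ {1, 758} and s = 1, so 381 is a Miller–Rabin witness and 759 is composite.
Base 532: x_0 = 532^379 mod 759 = 289. x_0 ∉ {1, 758} and s = 1, so 532 is a Miller–Rabin witness and 759 is composite.
Base 596: x_0 = 596^379 mod 759 = 83. x_0 ∉ {1, 758} and s = 1, so 596 is a Miller–Rabin witness and 759 is composite.
The smallest witness among the given bases is 381.

381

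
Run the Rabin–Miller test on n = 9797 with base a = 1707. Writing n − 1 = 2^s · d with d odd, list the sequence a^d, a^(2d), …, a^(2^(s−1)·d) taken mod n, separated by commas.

n − 1 = 9796 = 2^2 · 2449, so s = 2 and d = 2449.
x_0 = 1707^2449 mod 9797 = 8575.
x_1 = 8575^2 mod 9797 = 4140.

8575, 4140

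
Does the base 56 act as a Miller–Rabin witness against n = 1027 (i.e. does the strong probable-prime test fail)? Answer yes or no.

n − 1 = 1026 = 2^1 · 513, so s = 1 and d = 513.
Repeated squaring mod 1027: 56^1 ≡ 56, 56^2 ≡ 55, 56^4 ≡ 971, 56^8 ≡ 55, 56^16 ≡ 971, 56^32 ≡ 55, 56^64 ≡ 971, 56^128 ≡ 55, 56^256 ≡ 971, 56^512 ≡ 55.
513 = 512 + 1, so 56^513 ≡ 55·56 ≡ 1026 (mod 1027).
x_0 = 56^513 mod 1027 = 1026.
x_0 = 1026 ≡ −1, so 56 is not a witness.

no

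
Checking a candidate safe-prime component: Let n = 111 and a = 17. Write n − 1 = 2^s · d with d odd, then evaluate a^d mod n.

20

n − 1 = 110 = 2^1 · 55, so s = 1 and d = 55.
Repeated squaring mod 111: 17^1 ≡ 17, 17^2 ≡ 67, 17^4 ≡ 49, 17^8 ≡ 70, 17^16 ≡ 16, 17^32 ≡ 34.
55 = 32 + 16 + 4 + 2 + 1, so 17^55 ≡ 34·16·49·67·17 ≡ 20 (mod 111).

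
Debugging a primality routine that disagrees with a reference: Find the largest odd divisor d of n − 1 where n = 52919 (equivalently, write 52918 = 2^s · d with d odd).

Halving: 52918 → 26459; 26459 is odd.
So 52918 = 2^1 · 26459.

26459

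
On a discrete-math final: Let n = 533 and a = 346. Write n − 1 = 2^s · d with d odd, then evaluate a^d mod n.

n − 1 = 532 = 2^2 · 133, so s = 2 and d = 133.
346^133 mod 533 = 502.

502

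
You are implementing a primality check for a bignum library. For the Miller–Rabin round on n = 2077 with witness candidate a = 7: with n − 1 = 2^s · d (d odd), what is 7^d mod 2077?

1527

n − 1 = 2076 = 2^2 · 519, so s = 2 and d = 519.
7^519 mod 2077 = 1527.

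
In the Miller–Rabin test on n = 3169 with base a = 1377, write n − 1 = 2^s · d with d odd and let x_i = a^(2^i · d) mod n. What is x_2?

n − 1 = 3168 = 2^5 · 99, so s = 5 and d = 99.
x_0 = 1377^99 mod 3169 = 233.
x_1 = 233^2 mod 3169 = 416.
x_2 = 416^2 mod 3169 = 1930.

1930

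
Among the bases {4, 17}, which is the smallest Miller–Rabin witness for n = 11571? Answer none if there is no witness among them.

n − 1 = 11570 = 2^1 · 5785, so s = 1 and d = 5785.
Base 4: x_0 = 4^5785 mod 11571 = 4414. x_0 ∉ {1, 11570} and s = 1, so 4 is a Miller–Rabin witness and 11571 is composite.
Base 17: x_0 = 17^5785 mod 11571 = 4280. x_0 ∉ {1, 11570} and s = 1, so 17 is a Miller–Rabin witness and 11571 is composite.
The smallest witness among the given bases is 4.

4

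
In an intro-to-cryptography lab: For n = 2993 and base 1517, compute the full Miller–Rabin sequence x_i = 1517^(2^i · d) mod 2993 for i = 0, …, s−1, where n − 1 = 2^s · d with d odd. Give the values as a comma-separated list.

1312, 369, 1476, 2665

n − 1 = 2992 = 2^4 · 187, so s = 4 and d = 187.
x_0 = 1517^187 mod 2993 = 1312.
x_1 = 1312^2 mod 2993 = 369.
x_2 = 369^2 mod 2993 = 1476.
x_3 = 1476^2 mod 2993 = 2665.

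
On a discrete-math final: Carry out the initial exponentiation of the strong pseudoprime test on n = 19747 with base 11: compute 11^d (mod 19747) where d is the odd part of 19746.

n − 1 = 19746 = 2^1 · 9873, so s = 1 and d = 9873.
11^9873 mod 19747 = 8926.

8926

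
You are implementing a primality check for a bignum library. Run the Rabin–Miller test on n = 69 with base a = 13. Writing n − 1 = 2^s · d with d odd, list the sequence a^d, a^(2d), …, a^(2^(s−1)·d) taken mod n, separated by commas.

n − 1 = 68 = 2^2 · 17, so s = 2 and d = 17.
x_0 = 13^17 mod 69 = 52.
x_1 = 52^2 mod 69 = 13.

52, 13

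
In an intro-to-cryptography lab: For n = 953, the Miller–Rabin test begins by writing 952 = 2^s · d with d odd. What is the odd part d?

119

Halving: 952 → 476 → 238 → 119; 119 is odd.
So 952 = 2^3 · 119.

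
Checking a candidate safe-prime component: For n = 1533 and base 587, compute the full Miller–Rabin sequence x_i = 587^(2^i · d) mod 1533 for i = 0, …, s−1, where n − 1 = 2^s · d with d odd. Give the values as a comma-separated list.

n − 1 = 1532 = 2^2 · 383, so s = 2 and d = 383.
x_0 = 587^383 mod 1533 = 1217.
x_1 = 1217^2 mod 1533 = 211.

1217, 211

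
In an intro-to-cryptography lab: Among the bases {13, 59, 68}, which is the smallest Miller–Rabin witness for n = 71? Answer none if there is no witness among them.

n − 1 = 70 = 2^1 · 35, so s = 1 and d = 35.
Base 13: x_0 = 13^35 mod 71 = 70. x_0 = 70 ≡ −1, so 13 is not a witness.
Base 59: x_0 = 59^35 mod 71 = 70. x_0 = 70 ≡ −1, so 59 is not a witness.
Base 68: x_0 = 68^35 mod 71 = 70. x_0 = 70 ≡ −1, so 68 is not a witness.
No listed base is a witness for 71.

none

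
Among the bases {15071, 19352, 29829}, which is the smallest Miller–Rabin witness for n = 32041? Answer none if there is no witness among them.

19352

n − 1 = 32040 = 2^3 · 4005, so s = 3 and d = 4005.
Base 15071: x_0 = 15071^4005 mod 32041 = 32040. x_0 = 32040 ≡ −1, so 15071 is not a witness.
Base 19352: x_0 = 19352^4005 mod 32041 = 26135. x_0 is neither 1 nor 32040, so continue squaring. x_1 = 26135^2 mod 32041 = 20228. x_2 = 20228^2 mod 32041 = 8414. Reached i = s−1 = 2 without hitting −1: 19352 is a Miller–Rabin witness and 32041 is composite.
Base 29829: x_0 = 29829^4005 mod 32041 = 13066. x_0 is neither 1 nor 32040, so continue squaring. x_1 = 13066^2 mod 32041 = 5908. x_2 = 5908^2 mod 32041 = 11815. Reached i = s−1 = 2 without hitting −1: 29829 is a Miller–Rabin witness and 32041 is composite.
The smallest witness among the given bases is 19352.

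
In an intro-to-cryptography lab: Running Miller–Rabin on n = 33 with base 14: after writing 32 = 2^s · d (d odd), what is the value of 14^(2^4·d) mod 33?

n − 1 = 32 = 2^5 · 1, so s = 5 and d = 1.
x_0 = 14^1 mod 33 = 14.
x_1 = 14^2 mod 33 = 31.
x_2 = 31^2 mod 33 = 4.
x_3 = 4^2 mod 33 = 16.
x_4 = 16^2 mod 33 = 25.

25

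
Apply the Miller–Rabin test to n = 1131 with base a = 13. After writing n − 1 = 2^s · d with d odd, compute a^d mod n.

n − 1 = 1130 = 2^1 · 565, so s = 1 and d = 565.
Repeated squaring mod 1131: 13^1 ≡ 13, 13^2 ≡ 169, 13^4 ≡ 286, 13^8 ≡ 364, 13^16 ≡ 169, 13^32 ≡ 286, 13^64 ≡ 364, 13^128 ≡ 169, 13^256 ≡ 286, 13^512 ≡ 364.
565 = 512 + 32 + 16 + 4 + 1, so 13^565 ≡ 364·286·169·286·13 ≡ 325 (mod 1131).

325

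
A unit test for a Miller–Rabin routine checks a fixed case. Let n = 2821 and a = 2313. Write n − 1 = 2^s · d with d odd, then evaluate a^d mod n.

n − 1 = 2820 = 2^2 · 705, so s = 2 and d = 705.
By repeated squaring, 2313^705 ≡ 2729 (mod 2821).

2729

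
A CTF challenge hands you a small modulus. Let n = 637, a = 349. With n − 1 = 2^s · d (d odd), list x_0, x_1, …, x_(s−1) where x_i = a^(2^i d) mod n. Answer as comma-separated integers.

n − 1 = 636 = 2^2 · 159, so s = 2 and d = 159.
x_0 = 349^159 mod 637 = 83.
x_1 = 83^2 mod 637 = 519.

83, 519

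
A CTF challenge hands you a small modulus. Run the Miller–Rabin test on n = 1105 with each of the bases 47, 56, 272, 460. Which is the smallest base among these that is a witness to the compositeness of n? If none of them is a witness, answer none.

n − 1 = 1104 = 2^4 · 69, so s = 4 and d = 69.
Base 47: x_0 = 47^69 mod 1105 = 47. x_0 is neither 1 nor 1104, so continue squaring. x_1 = 47^2 mod 1105 = 1104. x_1 ≡ −1, so 47 is not a witness.
Base 56: x_0 = 56^69 mod 1105 = 116. x_0 is neither 1 nor 1104, so continue squaring. x_1 = 116^2 mod 1105 = 196. x_2 = 196^2 mod 1105 = 846. x_3 = 846^2 mod 1105 = 781. Reached i = s−1 = 3 without hitting −1: 56 is a Miller–Rabin witness and 1105 is composite.
Base 272: x_0 = 272^69 mod 1105 = 272. x_0 is neither 1 nor 1104, so continue squaring. x_1 = 272^2 mod 1105 = 1054. x_2 = 1054^2 mod 1105 = 391. x_3 = 391^2 mod 1105 = 391. Reached i = s−1 = 3 without hitting −1: 272 is a Miller–Rabin witness and 1105 is composite.
Base 460: x_0 = 460^69 mod 1105 = 460. x_0 is neither 1 nor 1104, so continue squaring. x_1 = 460^2 mod 1105 = 545. x_2 = 545^2 mod 1105 = 885. x_3 = 885^2 mod 1105 = 885. Reached i = s−1 = 3 without hitting −1: 460 is a Miller–Rabin witness and 1105 is composite.
The smallest witness among the given bases is 56.

56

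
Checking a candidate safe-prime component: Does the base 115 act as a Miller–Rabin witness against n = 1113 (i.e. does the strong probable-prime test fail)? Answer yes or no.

n − 1 = 1112 = 2^3 · 139, so s = 3 and d = 139.
Repeated squaring mod 1113: 115^1 ≡ 115, 115^2 ≡ 982, 115^4 ≡ 466, 115^8 ≡ 121, 115^16 ≡ 172, 115^32 ≡ 646, 115^64 ≡ 1054, 115^128 ≡ 142.
139 = 128 + 8 + 2 + 1, so 115^139 ≡ 142·121·982·115 ≡ 241 (mod 1113).
x_0 = 115^139 mod 1113 = 241.
x_0 is neither 1 nor 1112, so continue squaring.
x_1 = 241^2 mod 1113 = 205.
x_2 = 205^2 mod 1113 = 844.
Reached i = s−1 = 2 without hitting −1: 115 is a Miller–Rabin witness and 1113 is composite.

yes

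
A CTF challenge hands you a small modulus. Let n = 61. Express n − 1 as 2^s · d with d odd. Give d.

Halving: 60 → 30 → 15; 15 is odd.
So 60 = 2^2 · 15.

15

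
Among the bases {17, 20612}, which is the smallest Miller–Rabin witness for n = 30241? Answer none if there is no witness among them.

n − 1 = 30240 = 2^5 · 945, so s = 5 and d = 945.
Base 17: x_0 = 17^945 mod 30241 = 5968. x_0 is neither 1 nor 30240, so continue squaring. x_1 = 5968^2 mod 30241 = 23367. x_2 = 23367^2 mod 30241 = 15434. x_3 = 15434^2 mod 30241 = 30240. x_3 ≡ −1, so 17 is not a witness.
Base 20612: x_0 = 20612^945 mod 30241 = 22353. x_0 is neither 1 nor 30240, so continue squaring. x_1 = 22353^2 mod 30241 = 14807. x_2 = 14807^2 mod 30241 = 30240. x_2 ≡ −1, so 20612 is not a witness.
No listed base is a witness for 30241.

none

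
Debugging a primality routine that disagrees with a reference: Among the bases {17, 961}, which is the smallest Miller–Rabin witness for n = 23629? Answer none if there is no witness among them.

none

n − 1 = 23628 = 2^2 · 5907, so s = 2 and d = 5907.
Base 17: x_0 = 17^5907 mod 23629 = 1. x_0 = 1, so 17 is not a witness.
Base 961: x_0 = 961^5907 mod 23629 = 1. x_0 = 1, so 961 is not a witness.
No listed base is a witness for 23629.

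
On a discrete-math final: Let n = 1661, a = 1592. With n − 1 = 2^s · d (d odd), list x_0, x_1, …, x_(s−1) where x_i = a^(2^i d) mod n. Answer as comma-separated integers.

n − 1 = 1660 = 2^2 · 415, so s = 2 and d = 415.
x_0 = 1592^415 mod 1661 = 1231.
x_1 = 1231^2 mod 1661 = 529.

1231, 529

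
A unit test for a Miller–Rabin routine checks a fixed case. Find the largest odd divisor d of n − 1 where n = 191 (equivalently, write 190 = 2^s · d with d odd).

95

Halving: 190 → 95; 95 is odd.
So 190 = 2^1 · 95.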